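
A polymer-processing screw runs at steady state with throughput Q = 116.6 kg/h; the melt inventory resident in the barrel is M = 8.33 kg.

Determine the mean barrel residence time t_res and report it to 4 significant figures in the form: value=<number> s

Convert throughput: Q = 116.6 kg/h = 116.6/3600 = 0.0323889 kg/s
Mean residence time: t_res = M/Q_s = 8.33 kg / 0.0323889 kg/s = 257.187 s

value=257.2 s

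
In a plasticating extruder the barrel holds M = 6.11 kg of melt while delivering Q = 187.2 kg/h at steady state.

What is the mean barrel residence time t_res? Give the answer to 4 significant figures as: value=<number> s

Convert throughput: Q = 187.2 kg/h = 187.2/3600 = 0.052 kg/s
t_res = M / Q_s = 6.11 / 0.052 = 117.5 s

value=117.5 s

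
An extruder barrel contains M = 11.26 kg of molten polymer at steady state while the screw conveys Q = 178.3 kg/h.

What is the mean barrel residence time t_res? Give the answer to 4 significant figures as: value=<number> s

Throughput in SI: Q_s = 178.3 kg/h ÷ 3600 s/h = 0.0495278 kg/s
t_res = M / Q_s = 11.26 ÷ 0.0495278 = 227.347 s

value=227.3 s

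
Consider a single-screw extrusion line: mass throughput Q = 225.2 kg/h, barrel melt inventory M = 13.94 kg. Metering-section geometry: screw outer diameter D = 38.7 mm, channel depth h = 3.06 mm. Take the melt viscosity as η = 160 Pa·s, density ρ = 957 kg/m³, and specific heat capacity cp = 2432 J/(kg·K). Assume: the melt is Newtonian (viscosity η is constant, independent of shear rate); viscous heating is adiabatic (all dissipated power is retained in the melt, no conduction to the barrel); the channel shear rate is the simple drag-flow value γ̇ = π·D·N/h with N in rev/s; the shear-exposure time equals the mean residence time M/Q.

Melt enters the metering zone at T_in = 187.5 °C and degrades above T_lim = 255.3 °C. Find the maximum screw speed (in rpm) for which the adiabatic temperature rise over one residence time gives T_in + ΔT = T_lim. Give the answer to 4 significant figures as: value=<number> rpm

value=100.5 rpm

Throughput in SI: Q_s = 225.2 kg/h ÷ 3600 s/h = 0.0625556 kg/s
t_res = M / Q_s = 13.94 ÷ 0.0625556 = 222.842 s
Geometry in SI: D = 38.7 mm → 0.0387 m, h = 3.06 mm → 0.00306 m
ΔT_a = T_lim − T_in = 255.3 − 187.5 = 67.8 K
γ̇_max² = ΔT_a·ρ·cp / (η·t_res) = [67.8 × 957 × 2432] / [160 × 222.842] = 4425.76 s⁻²
γ̇_max = √4425.76 = 66.5264 s⁻¹
N_max = γ̇_max·h / (π·D) = 66.5264 · 0.00306 / (π · 0.0387) = 1.67438 rev/s = 100.463 rpm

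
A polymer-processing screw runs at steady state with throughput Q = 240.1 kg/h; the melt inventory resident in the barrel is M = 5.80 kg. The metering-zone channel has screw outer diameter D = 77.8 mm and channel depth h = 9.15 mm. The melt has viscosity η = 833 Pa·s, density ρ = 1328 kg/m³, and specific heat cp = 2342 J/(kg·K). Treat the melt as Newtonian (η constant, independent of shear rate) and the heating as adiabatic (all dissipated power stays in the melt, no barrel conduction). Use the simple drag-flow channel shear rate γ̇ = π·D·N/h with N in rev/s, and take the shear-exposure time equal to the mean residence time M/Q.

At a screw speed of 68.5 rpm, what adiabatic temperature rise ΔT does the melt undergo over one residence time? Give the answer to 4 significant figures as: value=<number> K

Q_s = Q / 3600 = 240.1 / 3600 = 0.0666944 kg/s
t_res = M / Q_s = 5.80 ÷ 0.0666944 = 86.9638 s
Geometry in metres: D = 77.8 mm → 0.0778 m, h = 9.15 mm → 0.00915 m; screw speed N = 68.5 rpm = 1.14167 rev/s
γ̇ = π D N / h = (π)(0.0778)(1.14167) / 0.00915 = 30.4963 s⁻¹
Adiabatic rise: ΔT = η γ̇² t_res / (ρ cp) = 833·(30.4963)²·86.9638 / (1328·2342) = 21.6618 K

value=21.66 K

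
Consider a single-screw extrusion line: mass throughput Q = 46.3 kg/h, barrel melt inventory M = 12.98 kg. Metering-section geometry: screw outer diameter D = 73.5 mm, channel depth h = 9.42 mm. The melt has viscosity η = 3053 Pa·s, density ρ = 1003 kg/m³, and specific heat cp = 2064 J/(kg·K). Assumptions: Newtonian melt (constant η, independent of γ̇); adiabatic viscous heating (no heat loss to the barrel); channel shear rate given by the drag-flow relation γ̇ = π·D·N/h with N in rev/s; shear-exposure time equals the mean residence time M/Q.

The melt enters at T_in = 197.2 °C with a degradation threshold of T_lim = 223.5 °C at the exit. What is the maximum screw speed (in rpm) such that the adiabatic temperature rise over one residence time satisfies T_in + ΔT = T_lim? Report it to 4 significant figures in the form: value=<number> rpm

Throughput in SI: Q_s = 46.3 kg/h ÷ 3600 s/h = 0.0128611 kg/s
Mean residence time: t_res = M/Q_s = 12.98 kg / 0.0128611 kg/s = 1009.24 s
D = 73.5 mm = 0.0735 m;  h = 9.42 mm = 0.00942 m
ΔT_a = T_lim − T_in = 223.5 °C − 197.2 °C = 26.3 K
γ̇_max² = ΔT_a·ρ·cp / (η·t_res) = [26.3 × 1003 × 2064] / [3053 × 1009.24] = 17.6703 s⁻²
γ̇_max = sqrt(17.6703) = 4.2036 s⁻¹
Solve γ̇ = πDN/h for N: N_max = γ̇_max·h/(π·D) = 4.2036 × 0.00942 / (π × 0.0735) = 0.171489 rev/s = 10.2893 rpm

value=10.29 rpm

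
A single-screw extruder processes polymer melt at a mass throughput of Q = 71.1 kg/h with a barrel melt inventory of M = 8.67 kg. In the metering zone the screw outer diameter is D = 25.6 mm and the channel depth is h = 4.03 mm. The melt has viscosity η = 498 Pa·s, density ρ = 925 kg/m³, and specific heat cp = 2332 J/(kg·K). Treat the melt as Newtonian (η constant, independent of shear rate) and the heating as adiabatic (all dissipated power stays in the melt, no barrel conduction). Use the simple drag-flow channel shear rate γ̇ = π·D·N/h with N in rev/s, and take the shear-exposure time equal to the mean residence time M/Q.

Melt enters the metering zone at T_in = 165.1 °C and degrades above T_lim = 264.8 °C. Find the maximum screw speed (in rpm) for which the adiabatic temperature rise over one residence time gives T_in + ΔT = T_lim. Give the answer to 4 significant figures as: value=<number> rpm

value=94.30 rpm

Throughput in SI: Q_s = 71.1 kg/h ÷ 3600 s/h = 0.01975 kg/s
Mean residence time: t_res = M/Q_s = 8.67 kg / 0.01975 kg/s = 438.987 s
Convert to metres: D = 0.0256 m, h = 0.00403 m
ΔT_a = T_lim − T_in = 264.8 °C − 165.1 °C = 99.7 K
γ̇_max² = ΔT_a·ρ·cp/(η·t_res) = 99.7·925·2332/(498·438.987) = 983.749 s⁻²
Take the square root: γ̇_max = √(983.749) = 31.3648 s⁻¹
N_max = γ̇_max·h / (π·D) = 31.3648 · 0.00403 / (π · 0.0256) = 1.57166 rev/s = 94.2993 rpm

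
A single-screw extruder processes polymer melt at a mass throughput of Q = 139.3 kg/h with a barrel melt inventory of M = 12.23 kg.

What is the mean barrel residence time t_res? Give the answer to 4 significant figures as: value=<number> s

Throughput in SI: Q_s = 139.3 kg/h ÷ 3600 s/h = 0.0386944 kg/s
t_res = M / Q_s = 12.23 / 0.0386944 = 316.066 s

value=316.1 s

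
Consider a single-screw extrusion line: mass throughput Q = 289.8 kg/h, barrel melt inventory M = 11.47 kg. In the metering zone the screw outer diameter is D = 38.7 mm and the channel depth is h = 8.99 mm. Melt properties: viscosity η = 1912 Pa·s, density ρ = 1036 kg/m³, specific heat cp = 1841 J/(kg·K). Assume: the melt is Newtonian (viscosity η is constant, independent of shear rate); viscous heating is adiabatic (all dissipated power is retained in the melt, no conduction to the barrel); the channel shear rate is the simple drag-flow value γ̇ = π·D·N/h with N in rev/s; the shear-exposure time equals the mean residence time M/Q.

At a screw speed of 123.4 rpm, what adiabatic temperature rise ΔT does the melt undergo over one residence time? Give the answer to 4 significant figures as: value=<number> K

Q_s = Q / 3600 = 289.8 / 3600 = 0.0805 kg/s
t_res = M / Q_s = 11.47 / 0.0805 = 142.484 s
D = 38.7 mm = 0.0387 m;  h = 8.99 mm = 0.00899 m;  N = 123.4 rpm / 60 = 2.05667 rev/s
γ̇ = π D N / h = (π)(0.0387)(2.05667) / 0.00899 = 27.8141 s⁻¹
Adiabatic rise: ΔT = η γ̇² t_res / (ρ cp) = 1912·(27.8141)²·142.484 / (1036·1841) = 110.502 K

value=110.5 K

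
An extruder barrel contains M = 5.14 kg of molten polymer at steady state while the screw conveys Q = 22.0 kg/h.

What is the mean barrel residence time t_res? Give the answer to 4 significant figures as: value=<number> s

Throughput in SI: Q_s = 22.0 kg/h ÷ 3600 s/h = 0.00611111 kg/s
Mean residence time: t_res = M/Q_s = 5.14 kg / 0.00611111 kg/s = 841.091 s

value=841.1 s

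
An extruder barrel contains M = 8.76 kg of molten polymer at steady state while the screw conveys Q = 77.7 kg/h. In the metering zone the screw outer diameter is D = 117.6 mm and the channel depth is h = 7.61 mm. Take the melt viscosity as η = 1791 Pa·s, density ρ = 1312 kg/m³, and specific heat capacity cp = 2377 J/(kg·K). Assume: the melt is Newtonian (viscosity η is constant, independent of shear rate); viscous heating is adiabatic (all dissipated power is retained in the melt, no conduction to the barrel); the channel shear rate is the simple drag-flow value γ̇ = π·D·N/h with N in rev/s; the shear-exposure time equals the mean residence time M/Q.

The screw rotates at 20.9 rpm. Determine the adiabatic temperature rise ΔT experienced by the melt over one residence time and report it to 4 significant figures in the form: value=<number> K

value=66.66 K

Q_s = Q / 3600 = 77.7 / 3600 = 0.0215833 kg/s
t_res = M / Q_s = 8.76 / 0.0215833 = 405.869 s
Geometry in metres: D = 117.6 mm → 0.1176 m, h = 7.61 mm → 0.00761 m; screw speed N = 20.9 rpm = 0.348333 rev/s
γ̇ = π D N / h = (π)(0.1176)(0.348333) / 0.00761 = 16.9109 s⁻¹
ΔT = η·γ̇²·t_res/(ρ·cp) = [1791 × 16.9109² × 405.869] / [1312 × 2377] = 66.6582 K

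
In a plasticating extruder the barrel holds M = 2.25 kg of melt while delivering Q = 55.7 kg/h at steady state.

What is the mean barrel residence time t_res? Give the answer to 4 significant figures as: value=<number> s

Throughput in SI: Q_s = 55.7 kg/h ÷ 3600 s/h = 0.0154722 kg/s
t_res = M / Q_s = 2.25 ÷ 0.0154722 = 145.422 s

value=145.4 s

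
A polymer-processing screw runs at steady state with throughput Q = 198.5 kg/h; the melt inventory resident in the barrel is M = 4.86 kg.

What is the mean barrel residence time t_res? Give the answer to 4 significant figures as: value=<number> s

Convert throughput: Q = 198.5 kg/h = 198.5/3600 = 0.0551389 kg/s
t_res = M / Q_s = 4.86 ÷ 0.0551389 = 88.1411 s

value=88.14 s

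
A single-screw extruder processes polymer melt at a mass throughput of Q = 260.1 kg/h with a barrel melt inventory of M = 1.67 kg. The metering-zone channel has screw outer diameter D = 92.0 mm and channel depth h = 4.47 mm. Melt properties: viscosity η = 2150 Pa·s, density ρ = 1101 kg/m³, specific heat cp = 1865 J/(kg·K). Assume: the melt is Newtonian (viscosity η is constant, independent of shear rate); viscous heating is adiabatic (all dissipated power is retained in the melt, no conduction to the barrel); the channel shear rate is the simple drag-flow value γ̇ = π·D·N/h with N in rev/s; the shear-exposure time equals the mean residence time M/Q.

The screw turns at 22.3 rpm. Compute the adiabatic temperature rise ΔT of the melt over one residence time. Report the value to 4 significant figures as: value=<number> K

Throughput in SI: Q_s = 260.1 kg/h ÷ 3600 s/h = 0.07225 kg/s
t_res = M / Q_s = 1.67 / 0.07225 = 23.1142 s
Geometry in metres: D = 92.0 mm → 0.092 m, h = 4.47 mm → 0.00447 m; screw speed N = 22.3 rpm = 0.371667 rev/s
γ̇ = π·D·N / h = π · 0.092 · 0.371667 / 0.00447 = 24.0317 s⁻¹
ΔT = η·γ̇²·t_res/(ρ·cp) = [2150 × 24.0317² × 23.1142] / [1101 × 1865] = 13.9771 K

value=13.98 K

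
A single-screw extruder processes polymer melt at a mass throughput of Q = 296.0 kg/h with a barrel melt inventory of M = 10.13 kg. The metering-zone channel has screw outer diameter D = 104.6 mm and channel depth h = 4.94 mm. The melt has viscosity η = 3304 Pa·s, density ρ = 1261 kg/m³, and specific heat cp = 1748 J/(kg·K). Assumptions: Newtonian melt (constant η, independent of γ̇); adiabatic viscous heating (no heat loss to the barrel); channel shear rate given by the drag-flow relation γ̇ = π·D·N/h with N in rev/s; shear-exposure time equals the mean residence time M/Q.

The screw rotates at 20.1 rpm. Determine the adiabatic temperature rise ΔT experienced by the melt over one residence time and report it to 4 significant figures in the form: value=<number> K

Q_s = Q / 3600 = 296.0 / 3600 = 0.0822222 kg/s
t_res = M / Q_s = 10.13 / 0.0822222 = 123.203 s
D = 104.6 mm = 0.1046 m;  h = 4.94 mm = 0.00494 m;  N = 20.1 rpm / 60 = 0.335 rev/s
γ̇ = π·D·N / h = π · 0.1046 · 0.335 / 0.00494 = 22.2843 s⁻¹
ΔT = η·γ̇²·t_res / (ρ·cp) = 3304 · (22.2843)² · 123.203 / (1261 · 1748) = 91.707 K

value=91.71 K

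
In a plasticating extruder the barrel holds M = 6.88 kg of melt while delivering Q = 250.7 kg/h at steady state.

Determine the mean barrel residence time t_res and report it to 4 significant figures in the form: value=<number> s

value=98.80 s

Throughput in SI: Q_s = 250.7 kg/h ÷ 3600 s/h = 0.0696389 kg/s
Mean residence time: t_res = M/Q_s = 6.88 kg / 0.0696389 kg/s = 98.7954 s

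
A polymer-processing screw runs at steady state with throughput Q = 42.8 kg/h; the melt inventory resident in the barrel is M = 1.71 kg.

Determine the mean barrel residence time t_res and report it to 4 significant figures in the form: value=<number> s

Q_s = Q / 3600 = 42.8 / 3600 = 0.0118889 kg/s
t_res = M / Q_s = 1.71 / 0.0118889 = 143.832 s

value=143.8 s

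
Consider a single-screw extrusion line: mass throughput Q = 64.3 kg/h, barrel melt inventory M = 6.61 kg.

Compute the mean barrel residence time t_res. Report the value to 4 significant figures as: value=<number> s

Q_s = Q / 3600 = 64.3 / 3600 = 0.0178611 kg/s
t_res = M / Q_s = 6.61 / 0.0178611 = 370.078 s

value=370.1 s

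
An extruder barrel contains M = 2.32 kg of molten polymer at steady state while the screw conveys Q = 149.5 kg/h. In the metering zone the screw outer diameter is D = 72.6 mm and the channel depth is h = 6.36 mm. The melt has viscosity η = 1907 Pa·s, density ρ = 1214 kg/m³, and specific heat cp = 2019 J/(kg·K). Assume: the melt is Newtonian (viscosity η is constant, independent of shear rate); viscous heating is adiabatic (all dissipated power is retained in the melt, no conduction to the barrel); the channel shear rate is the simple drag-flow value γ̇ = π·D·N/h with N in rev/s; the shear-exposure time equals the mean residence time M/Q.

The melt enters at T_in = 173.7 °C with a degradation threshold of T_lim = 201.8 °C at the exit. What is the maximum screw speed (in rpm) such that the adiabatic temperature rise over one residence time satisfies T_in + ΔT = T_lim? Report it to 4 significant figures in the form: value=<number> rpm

Convert throughput: Q = 149.5 kg/h = 149.5/3600 = 0.0415278 kg/s
t_res = M / Q_s = 2.32 / 0.0415278 = 55.8662 s
Geometry in SI: D = 72.6 mm → 0.0726 m, h = 6.36 mm → 0.00636 m
ΔT_a = T_lim − T_in = 201.8 °C − 173.7 °C = 28.1 K
Invert ΔT = ηγ̇²t_res/(ρcp) for γ̇: γ̇_max² = ΔT_a ρ cp / (η t_res) = 28.1·1214·2019 / (1907·55.8662) = 646.489 s⁻²
γ̇_max = √646.489 = 25.4262 s⁻¹
Solve γ̇ = πDN/h for N: N_max = γ̇_max·h/(π·D) = 25.4262 × 0.00636 / (π × 0.0726) = 0.709008 rev/s = 42.5405 rpm

value=42.54 rpm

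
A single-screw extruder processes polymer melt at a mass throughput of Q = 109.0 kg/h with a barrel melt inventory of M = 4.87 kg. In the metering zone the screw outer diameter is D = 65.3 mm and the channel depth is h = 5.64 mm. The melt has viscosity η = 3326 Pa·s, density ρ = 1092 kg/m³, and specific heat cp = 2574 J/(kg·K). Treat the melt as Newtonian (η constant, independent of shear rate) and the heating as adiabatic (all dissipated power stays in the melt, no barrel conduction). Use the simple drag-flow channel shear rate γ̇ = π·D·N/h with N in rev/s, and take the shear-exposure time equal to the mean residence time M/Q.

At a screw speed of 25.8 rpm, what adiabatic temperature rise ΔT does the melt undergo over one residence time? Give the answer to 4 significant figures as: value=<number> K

value=46.56 K

Q_s = Q / 3600 = 109.0 / 3600 = 0.0302778 kg/s
t_res = M / Q_s = 4.87 ÷ 0.0302778 = 160.844 s
D = 65.3 mm = 0.0653 m;  h = 5.64 mm = 0.00564 m;  N = 25.8 rpm / 60 = 0.43 rev/s
γ̇ = π D N / h = (π)(0.0653)(0.43) / 0.00564 = 15.6406 s⁻¹
ΔT = η·γ̇²·t_res/(ρ·cp) = [3326 × 15.6406² × 160.844] / [1092 × 2574] = 46.5587 K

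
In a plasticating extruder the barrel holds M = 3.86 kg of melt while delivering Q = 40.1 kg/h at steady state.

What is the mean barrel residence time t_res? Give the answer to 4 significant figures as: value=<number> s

Q_s = Q / 3600 = 40.1 / 3600 = 0.0111389 kg/s
t_res = M / Q_s = 3.86 / 0.0111389 = 346.534 s

value=346.5 s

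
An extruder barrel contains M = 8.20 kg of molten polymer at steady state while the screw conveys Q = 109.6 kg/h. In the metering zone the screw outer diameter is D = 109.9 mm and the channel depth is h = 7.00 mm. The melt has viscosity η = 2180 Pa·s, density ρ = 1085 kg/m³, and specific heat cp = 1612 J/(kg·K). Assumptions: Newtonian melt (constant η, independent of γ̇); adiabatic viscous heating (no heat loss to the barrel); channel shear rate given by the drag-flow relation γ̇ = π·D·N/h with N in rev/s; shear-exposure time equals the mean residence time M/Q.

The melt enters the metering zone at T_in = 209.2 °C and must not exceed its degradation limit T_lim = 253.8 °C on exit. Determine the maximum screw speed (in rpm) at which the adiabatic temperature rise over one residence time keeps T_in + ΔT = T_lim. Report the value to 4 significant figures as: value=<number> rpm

Convert throughput: Q = 109.6 kg/h = 109.6/3600 = 0.0304444 kg/s
t_res = M / Q_s = 8.20 / 0.0304444 = 269.343 s
D = 109.9 mm = 0.1099 m;  h = 7.00 mm = 0.007 m
ΔT_a = T_lim − T_in = 253.8 − 209.2 = 44.6 K
γ̇_max² = ΔT_a·ρ·cp/(η·t_res) = 44.6·1085·1612/(2180·269.343) = 132.852 s⁻²
γ̇_max = √132.852 = 11.5261 s⁻¹
N_max = γ̇_max h / (πD) = 11.5261·0.007/(π·0.1099) = 0.233687 rev/s → ×60 = 14.0212 rpm

value=14.02 rpm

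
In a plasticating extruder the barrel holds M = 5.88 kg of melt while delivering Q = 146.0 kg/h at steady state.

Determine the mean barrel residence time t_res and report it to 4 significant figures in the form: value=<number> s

Convert throughput: Q = 146.0 kg/h = 146.0/3600 = 0.0405556 kg/s
t_res = M / Q_s = 5.88 ÷ 0.0405556 = 144.986 s

value=145.0 s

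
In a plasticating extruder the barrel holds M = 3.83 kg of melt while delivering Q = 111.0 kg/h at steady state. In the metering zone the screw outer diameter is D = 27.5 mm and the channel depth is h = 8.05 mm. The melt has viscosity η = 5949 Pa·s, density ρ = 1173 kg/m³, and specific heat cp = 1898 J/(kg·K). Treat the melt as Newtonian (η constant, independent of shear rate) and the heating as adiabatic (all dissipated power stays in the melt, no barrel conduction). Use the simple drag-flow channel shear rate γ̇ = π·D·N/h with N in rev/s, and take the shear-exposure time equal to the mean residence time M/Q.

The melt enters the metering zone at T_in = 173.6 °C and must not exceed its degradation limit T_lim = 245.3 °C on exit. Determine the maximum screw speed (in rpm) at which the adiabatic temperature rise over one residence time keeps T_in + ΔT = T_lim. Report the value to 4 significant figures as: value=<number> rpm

value=82.17 rpm

Convert throughput: Q = 111.0 kg/h = 111.0/3600 = 0.0308333 kg/s
Mean residence time: t_res = M/Q_s = 3.83 kg / 0.0308333 kg/s = 124.216 s
Convert to metres: D = 0.0275 m, h = 0.00805 m
ΔT_a = T_lim − T_in = 245.3 − 173.6 = 71.7 K
γ̇_max² = ΔT_a·ρ·cp / (η·t_res) = [71.7 × 1173 × 1898] / [5949 × 124.216] = 216.019 s⁻²
γ̇_max = sqrt(216.019) = 14.6976 s⁻¹
N_max = γ̇_max·h / (π·D) = 14.6976 · 0.00805 / (π · 0.0275) = 1.36949 rev/s = 82.1694 rpm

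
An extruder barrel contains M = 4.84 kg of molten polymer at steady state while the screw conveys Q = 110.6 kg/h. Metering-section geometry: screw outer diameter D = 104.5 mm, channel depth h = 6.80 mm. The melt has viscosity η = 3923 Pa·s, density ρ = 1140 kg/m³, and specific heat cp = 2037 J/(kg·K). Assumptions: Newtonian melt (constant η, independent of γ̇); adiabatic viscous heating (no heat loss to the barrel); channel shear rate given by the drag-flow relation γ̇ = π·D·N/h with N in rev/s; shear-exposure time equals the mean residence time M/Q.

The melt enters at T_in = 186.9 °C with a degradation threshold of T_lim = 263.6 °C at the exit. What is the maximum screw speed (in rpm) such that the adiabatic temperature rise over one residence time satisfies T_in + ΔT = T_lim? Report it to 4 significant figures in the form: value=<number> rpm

Convert throughput: Q = 110.6 kg/h = 110.6/3600 = 0.0307222 kg/s
t_res = M / Q_s = 4.84 ÷ 0.0307222 = 157.541 s
Convert to metres: D = 0.1045 m, h = 0.0068 m
ΔT_a = T_lim − T_in = 263.6 °C − 186.9 °C = 76.7 K
γ̇_max² = ΔT_a·ρ·cp / (η·t_res) = [76.7 × 1140 × 2037] / [3923 × 157.541] = 288.191 s⁻²
γ̇_max = √288.191 = 16.9762 s⁻¹
N_max = γ̇_max h / (πD) = 16.9762·0.0068/(π·0.1045) = 0.351628 rev/s → ×60 = 21.0977 rpm

value=21.10 rpm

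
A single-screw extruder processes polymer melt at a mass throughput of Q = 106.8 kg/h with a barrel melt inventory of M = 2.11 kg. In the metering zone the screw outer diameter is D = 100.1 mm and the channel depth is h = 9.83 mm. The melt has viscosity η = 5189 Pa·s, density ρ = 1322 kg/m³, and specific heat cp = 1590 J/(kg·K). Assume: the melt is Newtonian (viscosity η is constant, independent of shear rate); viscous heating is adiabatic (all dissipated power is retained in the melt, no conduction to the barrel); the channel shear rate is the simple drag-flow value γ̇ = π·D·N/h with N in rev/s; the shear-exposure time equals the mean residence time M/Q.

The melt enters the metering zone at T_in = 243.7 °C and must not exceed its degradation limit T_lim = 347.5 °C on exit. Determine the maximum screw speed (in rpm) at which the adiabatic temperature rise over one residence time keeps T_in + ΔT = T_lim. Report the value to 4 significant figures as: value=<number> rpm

value=45.60 rpm

Throughput in SI: Q_s = 106.8 kg/h ÷ 3600 s/h = 0.0296667 kg/s
t_res = M / Q_s = 2.11 / 0.0296667 = 71.1236 s
Geometry in SI: D = 100.1 mm → 0.1001 m, h = 9.83 mm → 0.00983 m
ΔT_a = T_lim − T_in = 347.5 − 243.7 = 103.8 K
Invert ΔT = ηγ̇²t_res/(ρcp) for γ̇: γ̇_max² = ΔT_a ρ cp / (η t_res) = 103.8·1322·1590 / (5189·71.1236) = 591.192 s⁻²
γ̇_max = √591.192 = 24.3144 s⁻¹
Solve γ̇ = πDN/h for N: N_max = γ̇_max·h/(π·D) = 24.3144 × 0.00983 / (π × 0.1001) = 0.760035 rev/s = 45.6021 rpm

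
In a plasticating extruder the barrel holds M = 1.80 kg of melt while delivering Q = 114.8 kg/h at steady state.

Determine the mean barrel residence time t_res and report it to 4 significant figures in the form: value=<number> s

Convert throughput: Q = 114.8 kg/h = 114.8/3600 = 0.0318889 kg/s
t_res = M / Q_s = 1.80 ÷ 0.0318889 = 56.446 s

value=56.45 s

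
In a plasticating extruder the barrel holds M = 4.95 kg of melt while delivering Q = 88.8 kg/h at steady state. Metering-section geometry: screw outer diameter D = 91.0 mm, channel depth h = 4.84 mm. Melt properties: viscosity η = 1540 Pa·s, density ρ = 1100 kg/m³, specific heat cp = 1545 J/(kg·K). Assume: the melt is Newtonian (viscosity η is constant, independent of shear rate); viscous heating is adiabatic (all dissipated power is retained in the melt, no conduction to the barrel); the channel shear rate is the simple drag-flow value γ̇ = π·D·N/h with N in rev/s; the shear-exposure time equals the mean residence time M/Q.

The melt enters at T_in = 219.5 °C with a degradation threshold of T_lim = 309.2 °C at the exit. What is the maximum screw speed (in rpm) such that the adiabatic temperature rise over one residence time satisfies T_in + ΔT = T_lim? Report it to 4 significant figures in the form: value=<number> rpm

Q_s = Q / 3600 = 88.8 / 3600 = 0.0246667 kg/s
t_res = M / Q_s = 4.95 ÷ 0.0246667 = 200.676 s
Convert to metres: D = 0.091 m, h = 0.00484 m
ΔT_a = T_lim − T_in = 309.2 °C − 219.5 °C = 89.7 K
γ̇_max² = ΔT_a·ρ·cp/(η·t_res) = 89.7·1100·1545/(1540·200.676) = 493.285 s⁻²
γ̇_max = √493.285 = 22.21 s⁻¹
N_max = γ̇_max·h / (π·D) = 22.21 · 0.00484 / (π · 0.091) = 0.376013 rev/s = 22.5608 rpm

value=22.56 rpm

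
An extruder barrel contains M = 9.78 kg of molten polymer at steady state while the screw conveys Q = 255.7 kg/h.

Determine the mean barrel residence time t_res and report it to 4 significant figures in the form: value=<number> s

Throughput in SI: Q_s = 255.7 kg/h ÷ 3600 s/h = 0.0710278 kg/s
t_res = M / Q_s = 9.78 / 0.0710278 = 137.693 s

value=137.7 s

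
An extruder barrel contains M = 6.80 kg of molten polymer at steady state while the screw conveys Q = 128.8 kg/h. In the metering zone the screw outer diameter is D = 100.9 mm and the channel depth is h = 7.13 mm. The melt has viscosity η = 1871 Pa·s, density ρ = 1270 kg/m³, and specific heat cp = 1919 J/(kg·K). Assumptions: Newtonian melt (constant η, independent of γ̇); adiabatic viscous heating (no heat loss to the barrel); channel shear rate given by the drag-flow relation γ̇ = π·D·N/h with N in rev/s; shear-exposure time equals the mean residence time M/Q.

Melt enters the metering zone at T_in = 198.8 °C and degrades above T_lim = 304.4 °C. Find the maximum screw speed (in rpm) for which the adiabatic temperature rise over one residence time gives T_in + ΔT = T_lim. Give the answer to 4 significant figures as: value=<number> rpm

value=36.31 rpm

Convert throughput: Q = 128.8 kg/h = 128.8/3600 = 0.0357778 kg/s
Mean residence time: t_res = M/Q_s = 6.80 kg / 0.0357778 kg/s = 190.062 s
Geometry in SI: D = 100.9 mm → 0.1009 m, h = 7.13 mm → 0.00713 m
ΔT_a = T_lim − T_in = 304.4 °C − 198.8 °C = 105.6 K
γ̇_max² = ΔT_a·ρ·cp/(η·t_res) = 105.6·1270·1919/(1871·190.062) = 723.725 s⁻²
γ̇_max = sqrt(723.725) = 26.9021 s⁻¹
N_max = γ̇_max·h / (π·D) = 26.9021 · 0.00713 / (π · 0.1009) = 0.605111 rev/s = 36.3067 rpm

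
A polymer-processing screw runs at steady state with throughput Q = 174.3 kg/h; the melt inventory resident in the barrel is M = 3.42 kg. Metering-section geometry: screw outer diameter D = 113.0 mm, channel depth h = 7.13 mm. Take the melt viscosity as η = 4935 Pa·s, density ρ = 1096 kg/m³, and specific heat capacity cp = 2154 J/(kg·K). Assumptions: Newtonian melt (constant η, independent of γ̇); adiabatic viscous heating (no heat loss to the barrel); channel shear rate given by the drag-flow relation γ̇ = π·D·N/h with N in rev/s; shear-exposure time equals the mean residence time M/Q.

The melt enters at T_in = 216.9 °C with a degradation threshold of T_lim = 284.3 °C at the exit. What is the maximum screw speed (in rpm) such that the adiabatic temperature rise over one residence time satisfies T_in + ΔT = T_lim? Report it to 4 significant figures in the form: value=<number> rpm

Convert throughput: Q = 174.3 kg/h = 174.3/3600 = 0.0484167 kg/s
t_res = M / Q_s = 3.42 / 0.0484167 = 70.6368 s
D = 113.0 mm = 0.113 m;  h = 7.13 mm = 0.00713 m
ΔT_a = T_lim − T_in = 284.3 °C − 216.9 °C = 67.4 K
γ̇_max² = ΔT_a·ρ·cp/(η·t_res) = 67.4·1096·2154/(4935·70.6368) = 456.455 s⁻²
Take the square root: γ̇_max = √(456.455) = 21.3648 s⁻¹
Solve γ̇ = πDN/h for N: N_max = γ̇_max·h/(π·D) = 21.3648 × 0.00713 / (π × 0.113) = 0.429102 rev/s = 25.7461 rpm

value=25.75 rpm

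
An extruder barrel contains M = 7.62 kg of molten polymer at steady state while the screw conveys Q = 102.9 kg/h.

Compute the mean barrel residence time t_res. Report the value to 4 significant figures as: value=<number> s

Q_s = Q / 3600 = 102.9 / 3600 = 0.0285833 kg/s
t_res = M / Q_s = 7.62 ÷ 0.0285833 = 266.589 s

value=266.6 s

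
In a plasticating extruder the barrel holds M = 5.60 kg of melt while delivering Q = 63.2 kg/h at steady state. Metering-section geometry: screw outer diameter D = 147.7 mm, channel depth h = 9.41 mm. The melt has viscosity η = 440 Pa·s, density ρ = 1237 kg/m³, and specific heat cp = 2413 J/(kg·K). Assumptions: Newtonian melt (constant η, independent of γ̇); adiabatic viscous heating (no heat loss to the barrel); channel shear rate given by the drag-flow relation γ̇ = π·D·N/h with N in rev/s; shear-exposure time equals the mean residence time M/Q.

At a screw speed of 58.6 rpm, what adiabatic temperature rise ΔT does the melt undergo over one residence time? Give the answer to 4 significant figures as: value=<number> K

value=109.1 K

Convert throughput: Q = 63.2 kg/h = 63.2/3600 = 0.0175556 kg/s
Mean residence time: t_res = M/Q_s = 5.60 kg / 0.0175556 kg/s = 318.987 s
Convert to SI: D = 0.1477 m, h = 0.00941 m, N = 58.6/60 = 0.976667 rev/s
γ̇ = π D N / h = (π)(0.1477)(0.976667) / 0.00941 = 48.1601 s⁻¹
ΔT = η·γ̇²·t_res/(ρ·cp) = [440 × 48.1601² × 318.987] / [1237 × 2413] = 109.062 K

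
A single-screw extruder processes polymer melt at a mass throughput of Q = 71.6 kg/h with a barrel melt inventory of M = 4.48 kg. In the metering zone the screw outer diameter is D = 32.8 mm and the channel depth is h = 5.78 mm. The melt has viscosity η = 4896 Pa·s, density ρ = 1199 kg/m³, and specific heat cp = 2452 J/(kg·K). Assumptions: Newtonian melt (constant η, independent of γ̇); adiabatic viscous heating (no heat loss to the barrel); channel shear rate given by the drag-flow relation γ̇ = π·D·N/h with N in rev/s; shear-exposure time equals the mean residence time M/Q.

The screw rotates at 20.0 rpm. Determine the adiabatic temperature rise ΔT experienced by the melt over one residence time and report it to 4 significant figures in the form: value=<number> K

Throughput in SI: Q_s = 71.6 kg/h ÷ 3600 s/h = 0.0198889 kg/s
t_res = M / Q_s = 4.48 ÷ 0.0198889 = 225.251 s
Geometry in metres: D = 32.8 mm → 0.0328 m, h = 5.78 mm → 0.00578 m; screw speed N = 20.0 rpm = 0.333333 rev/s
γ̇ = π·D·N / h = π · 0.0328 · 0.333333 / 0.00578 = 5.94257 s⁻¹
Adiabatic rise: ΔT = η γ̇² t_res / (ρ cp) = 4896·(5.94257)²·225.251 / (1199·2452) = 13.247 K

value=13.25 K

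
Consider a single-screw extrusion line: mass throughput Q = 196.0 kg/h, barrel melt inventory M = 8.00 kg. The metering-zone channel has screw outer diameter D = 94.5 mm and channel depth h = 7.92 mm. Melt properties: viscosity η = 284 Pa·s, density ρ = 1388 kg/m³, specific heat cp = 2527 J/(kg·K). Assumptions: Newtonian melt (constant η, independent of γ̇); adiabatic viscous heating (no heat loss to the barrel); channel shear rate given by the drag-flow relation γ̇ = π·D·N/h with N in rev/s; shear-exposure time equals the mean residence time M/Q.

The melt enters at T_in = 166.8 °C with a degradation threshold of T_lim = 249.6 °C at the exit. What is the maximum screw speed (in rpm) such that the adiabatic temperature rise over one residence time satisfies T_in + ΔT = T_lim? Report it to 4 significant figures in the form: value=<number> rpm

value=133.5 rpm

Throughput in SI: Q_s = 196.0 kg/h ÷ 3600 s/h = 0.0544444 kg/s
Mean residence time: t_res = M/Q_s = 8.00 kg / 0.0544444 kg/s = 146.939 s
Convert to metres: D = 0.0945 m, h = 0.00792 m
Allowable rise: ΔT_a = T_lim − T_in = 249.6 − 166.8 = 82.8 K
Invert ΔT = ηγ̇²t_res/(ρcp) for γ̇: γ̇_max² = ΔT_a ρ cp / (η t_res) = 82.8·1388·2527 / (284·146.939) = 6959.38 s⁻²
γ̇_max = sqrt(6959.38) = 83.4229 s⁻¹
Solve γ̇ = πDN/h for N: N_max = γ̇_max·h/(π·D) = 83.4229 × 0.00792 / (π × 0.0945) = 2.22551 rev/s = 133.53 rpm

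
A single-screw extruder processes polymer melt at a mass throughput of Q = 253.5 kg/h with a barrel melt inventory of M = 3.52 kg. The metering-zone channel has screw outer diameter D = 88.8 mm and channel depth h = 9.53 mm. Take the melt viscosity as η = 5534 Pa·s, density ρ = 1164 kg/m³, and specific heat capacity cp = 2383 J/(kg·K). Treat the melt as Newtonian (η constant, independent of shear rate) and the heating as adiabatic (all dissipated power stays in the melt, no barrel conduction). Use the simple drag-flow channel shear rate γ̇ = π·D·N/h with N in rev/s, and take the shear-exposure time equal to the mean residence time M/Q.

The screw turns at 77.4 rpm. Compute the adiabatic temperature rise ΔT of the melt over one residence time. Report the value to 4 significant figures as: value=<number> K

Throughput in SI: Q_s = 253.5 kg/h ÷ 3600 s/h = 0.0704167 kg/s
t_res = M / Q_s = 3.52 / 0.0704167 = 49.9882 s
Geometry in metres: D = 88.8 mm → 0.0888 m, h = 9.53 mm → 0.00953 m; screw speed N = 77.4 rpm = 1.29 rev/s
γ̇ = π·D·N / h = π · 0.0888 · 1.29 / 0.00953 = 37.7624 s⁻¹
ΔT = η·γ̇²·t_res / (ρ·cp) = 5534 · (37.7624)² · 49.9882 / (1164 · 2383) = 142.216 K

value=142.2 K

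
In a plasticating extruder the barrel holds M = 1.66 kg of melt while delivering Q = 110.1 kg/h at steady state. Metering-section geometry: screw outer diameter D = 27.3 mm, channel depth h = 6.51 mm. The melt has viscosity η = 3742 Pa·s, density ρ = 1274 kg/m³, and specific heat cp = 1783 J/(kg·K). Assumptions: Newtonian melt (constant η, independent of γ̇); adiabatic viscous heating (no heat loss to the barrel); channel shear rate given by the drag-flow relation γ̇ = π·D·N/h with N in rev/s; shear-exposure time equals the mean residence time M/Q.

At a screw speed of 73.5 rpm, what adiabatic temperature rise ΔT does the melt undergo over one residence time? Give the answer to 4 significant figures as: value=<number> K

Q_s = Q / 3600 = 110.1 / 3600 = 0.0305833 kg/s
t_res = M / Q_s = 1.66 ÷ 0.0305833 = 54.2779 s
D = 27.3 mm = 0.0273 m;  h = 6.51 mm = 0.00651 m;  N = 73.5 rpm / 60 = 1.225 rev/s
Shear rate: γ̇ = πDN/h = π·0.0273·1.225/0.00651 = 16.1387 s⁻¹
ΔT = η·γ̇²·t_res/(ρ·cp) = [3742 × 16.1387² × 54.2779] / [1274 × 1783] = 23.2885 K

value=23.29 K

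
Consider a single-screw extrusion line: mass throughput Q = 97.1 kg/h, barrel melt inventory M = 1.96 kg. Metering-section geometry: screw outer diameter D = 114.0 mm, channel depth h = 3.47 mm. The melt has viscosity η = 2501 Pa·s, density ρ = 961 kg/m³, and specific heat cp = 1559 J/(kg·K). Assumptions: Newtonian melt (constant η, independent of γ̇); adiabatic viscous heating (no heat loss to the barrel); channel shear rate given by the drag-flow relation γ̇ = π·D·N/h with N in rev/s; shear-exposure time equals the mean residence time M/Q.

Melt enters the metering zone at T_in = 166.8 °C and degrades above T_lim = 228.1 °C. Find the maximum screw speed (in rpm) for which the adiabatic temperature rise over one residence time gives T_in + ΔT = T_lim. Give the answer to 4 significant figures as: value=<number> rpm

value=13.07 rpm

Convert throughput: Q = 97.1 kg/h = 97.1/3600 = 0.0269722 kg/s
t_res = M / Q_s = 1.96 ÷ 0.0269722 = 72.6674 s
D = 114.0 mm = 0.114 m;  h = 3.47 mm = 0.00347 m
ΔT_a = T_lim − T_in = 228.1 − 166.8 = 61.3 K
Invert ΔT = ηγ̇²t_res/(ρcp) for γ̇: γ̇_max² = ΔT_a ρ cp / (η t_res) = 61.3·961·1559 / (2501·72.6674) = 505.332 s⁻²
γ̇_max = √505.332 = 22.4796 s⁻¹
Solve γ̇ = πDN/h for N: N_max = γ̇_max·h/(π·D) = 22.4796 × 0.00347 / (π × 0.114) = 0.217803 rev/s = 13.0682 rpm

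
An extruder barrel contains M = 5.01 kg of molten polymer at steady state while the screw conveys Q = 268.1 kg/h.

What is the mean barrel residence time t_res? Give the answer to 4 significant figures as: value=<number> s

value=67.27 s

Throughput in SI: Q_s = 268.1 kg/h ÷ 3600 s/h = 0.0744722 kg/s
t_res = M / Q_s = 5.01 / 0.0744722 = 67.2734 s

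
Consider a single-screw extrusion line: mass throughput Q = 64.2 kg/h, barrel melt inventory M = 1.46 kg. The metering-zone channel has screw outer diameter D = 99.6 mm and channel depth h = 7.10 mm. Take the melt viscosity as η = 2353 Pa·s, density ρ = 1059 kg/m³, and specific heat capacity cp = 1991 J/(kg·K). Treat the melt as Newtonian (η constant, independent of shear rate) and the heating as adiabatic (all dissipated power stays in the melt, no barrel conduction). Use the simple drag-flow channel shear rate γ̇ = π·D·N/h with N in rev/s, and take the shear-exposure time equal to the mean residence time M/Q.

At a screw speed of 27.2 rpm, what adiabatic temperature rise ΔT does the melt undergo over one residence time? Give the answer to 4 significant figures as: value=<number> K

Convert throughput: Q = 64.2 kg/h = 64.2/3600 = 0.0178333 kg/s
Mean residence time: t_res = M/Q_s = 1.46 kg / 0.0178333 kg/s = 81.8692 s
D = 99.6 mm = 0.0996 m;  h = 7.10 mm = 0.0071 m;  N = 27.2 rpm / 60 = 0.453333 rev/s
Shear rate: γ̇ = πDN/h = π·0.0996·0.453333/0.0071 = 19.9788 s⁻¹
ΔT = η·γ̇²·t_res/(ρ·cp) = [2353 × 19.9788² × 81.8692] / [1059 × 1991] = 36.468 K

value=36.47 K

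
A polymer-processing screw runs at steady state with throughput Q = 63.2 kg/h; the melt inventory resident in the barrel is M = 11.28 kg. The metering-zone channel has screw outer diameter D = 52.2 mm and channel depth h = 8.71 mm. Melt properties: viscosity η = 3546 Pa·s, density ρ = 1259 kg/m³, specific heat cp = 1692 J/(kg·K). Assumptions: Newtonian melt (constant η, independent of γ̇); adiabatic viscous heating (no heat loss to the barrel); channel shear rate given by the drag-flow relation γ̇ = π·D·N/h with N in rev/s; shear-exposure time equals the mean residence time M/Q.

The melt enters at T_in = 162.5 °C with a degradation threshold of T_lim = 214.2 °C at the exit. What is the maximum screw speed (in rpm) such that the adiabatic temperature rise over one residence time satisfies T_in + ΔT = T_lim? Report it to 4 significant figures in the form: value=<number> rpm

value=22.16 rpm

Throughput in SI: Q_s = 63.2 kg/h ÷ 3600 s/h = 0.0175556 kg/s
t_res = M / Q_s = 11.28 / 0.0175556 = 642.532 s
D = 52.2 mm = 0.0522 m;  h = 8.71 mm = 0.00871 m
ΔT_a = T_lim − T_in = 214.2 − 162.5 = 51.7 K
γ̇_max² = ΔT_a·ρ·cp/(η·t_res) = 51.7·1259·1692/(3546·642.532) = 48.3374 s⁻²
Take the square root: γ̇_max = √(48.3374) = 6.95251 s⁻¹
N_max = γ̇_max h / (πD) = 6.95251·0.00871/(π·0.0522) = 0.369266 rev/s → ×60 = 22.156 rpm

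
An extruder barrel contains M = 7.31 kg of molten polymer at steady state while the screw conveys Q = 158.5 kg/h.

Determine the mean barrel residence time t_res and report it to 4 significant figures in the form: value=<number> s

Convert throughput: Q = 158.5 kg/h = 158.5/3600 = 0.0440278 kg/s
t_res = M / Q_s = 7.31 ÷ 0.0440278 = 166.032 s

value=166.0 s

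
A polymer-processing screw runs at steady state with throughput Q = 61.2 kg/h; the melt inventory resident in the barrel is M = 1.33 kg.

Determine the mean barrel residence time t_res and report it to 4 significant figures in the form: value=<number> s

Q_s = Q / 3600 = 61.2 / 3600 = 0.017 kg/s
Mean residence time: t_res = M/Q_s = 1.33 kg / 0.017 kg/s = 78.2353 s

value=78.24 s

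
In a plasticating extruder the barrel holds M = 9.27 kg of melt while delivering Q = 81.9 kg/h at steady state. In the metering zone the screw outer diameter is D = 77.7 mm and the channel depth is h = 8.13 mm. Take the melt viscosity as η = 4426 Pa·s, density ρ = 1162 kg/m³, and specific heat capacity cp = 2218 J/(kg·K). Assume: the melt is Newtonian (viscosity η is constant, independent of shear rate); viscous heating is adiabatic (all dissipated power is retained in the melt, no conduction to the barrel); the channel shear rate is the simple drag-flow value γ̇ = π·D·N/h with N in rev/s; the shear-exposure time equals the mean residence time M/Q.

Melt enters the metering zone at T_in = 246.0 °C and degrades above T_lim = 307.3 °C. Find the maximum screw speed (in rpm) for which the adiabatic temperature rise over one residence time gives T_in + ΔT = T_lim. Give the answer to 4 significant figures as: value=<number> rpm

Q_s = Q / 3600 = 81.9 / 3600 = 0.02275 kg/s
Mean residence time: t_res = M/Q_s = 9.27 kg / 0.02275 kg/s = 407.473 s
Geometry in SI: D = 77.7 mm → 0.0777 m, h = 8.13 mm → 0.00813 m
ΔT_a = T_lim − T_in = 307.3 − 246.0 = 61.3 K
Invert ΔT = ηγ̇²t_res/(ρcp) for γ̇: γ̇_max² = ΔT_a ρ cp / (η t_res) = 61.3·1162·2218 / (4426·407.473) = 87.6029 s⁻²
γ̇_max = √87.6029 = 9.35964 s⁻¹
Solve γ̇ = πDN/h for N: N_max = γ̇_max·h/(π·D) = 9.35964 × 0.00813 / (π × 0.0777) = 0.31173 rev/s = 18.7038 rpm

value=18.70 rpm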